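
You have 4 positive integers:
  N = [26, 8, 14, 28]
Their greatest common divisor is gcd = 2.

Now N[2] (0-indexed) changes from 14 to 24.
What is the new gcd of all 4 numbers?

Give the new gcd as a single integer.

Answer: 2

Derivation:
Numbers: [26, 8, 14, 28], gcd = 2
Change: index 2, 14 -> 24
gcd of the OTHER numbers (without index 2): gcd([26, 8, 28]) = 2
New gcd = gcd(g_others, new_val) = gcd(2, 24) = 2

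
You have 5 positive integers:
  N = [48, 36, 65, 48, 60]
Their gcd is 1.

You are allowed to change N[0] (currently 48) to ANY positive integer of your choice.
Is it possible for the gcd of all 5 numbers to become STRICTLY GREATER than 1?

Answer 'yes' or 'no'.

Answer: no

Derivation:
Current gcd = 1
gcd of all OTHER numbers (without N[0]=48): gcd([36, 65, 48, 60]) = 1
The new gcd after any change is gcd(1, new_value).
This can be at most 1.
Since 1 = old gcd 1, the gcd can only stay the same or decrease.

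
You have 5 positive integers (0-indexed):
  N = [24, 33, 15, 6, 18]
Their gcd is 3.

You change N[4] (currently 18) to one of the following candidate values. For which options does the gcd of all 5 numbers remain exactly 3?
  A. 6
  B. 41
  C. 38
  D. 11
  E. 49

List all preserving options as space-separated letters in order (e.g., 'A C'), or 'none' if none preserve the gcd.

Old gcd = 3; gcd of others (without N[4]) = 3
New gcd for candidate v: gcd(3, v). Preserves old gcd iff gcd(3, v) = 3.
  Option A: v=6, gcd(3,6)=3 -> preserves
  Option B: v=41, gcd(3,41)=1 -> changes
  Option C: v=38, gcd(3,38)=1 -> changes
  Option D: v=11, gcd(3,11)=1 -> changes
  Option E: v=49, gcd(3,49)=1 -> changes

Answer: A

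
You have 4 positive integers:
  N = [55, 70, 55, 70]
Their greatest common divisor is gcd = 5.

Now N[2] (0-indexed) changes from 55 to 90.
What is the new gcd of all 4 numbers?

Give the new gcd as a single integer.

Numbers: [55, 70, 55, 70], gcd = 5
Change: index 2, 55 -> 90
gcd of the OTHER numbers (without index 2): gcd([55, 70, 70]) = 5
New gcd = gcd(g_others, new_val) = gcd(5, 90) = 5

Answer: 5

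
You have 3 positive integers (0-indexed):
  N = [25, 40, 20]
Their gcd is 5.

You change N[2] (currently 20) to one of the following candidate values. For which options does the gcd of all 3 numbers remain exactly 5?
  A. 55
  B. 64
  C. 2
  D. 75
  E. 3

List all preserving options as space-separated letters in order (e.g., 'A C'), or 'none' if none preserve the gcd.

Answer: A D

Derivation:
Old gcd = 5; gcd of others (without N[2]) = 5
New gcd for candidate v: gcd(5, v). Preserves old gcd iff gcd(5, v) = 5.
  Option A: v=55, gcd(5,55)=5 -> preserves
  Option B: v=64, gcd(5,64)=1 -> changes
  Option C: v=2, gcd(5,2)=1 -> changes
  Option D: v=75, gcd(5,75)=5 -> preserves
  Option E: v=3, gcd(5,3)=1 -> changes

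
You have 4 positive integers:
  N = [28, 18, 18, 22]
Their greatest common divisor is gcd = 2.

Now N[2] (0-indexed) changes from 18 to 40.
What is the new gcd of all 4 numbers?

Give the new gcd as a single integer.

Numbers: [28, 18, 18, 22], gcd = 2
Change: index 2, 18 -> 40
gcd of the OTHER numbers (without index 2): gcd([28, 18, 22]) = 2
New gcd = gcd(g_others, new_val) = gcd(2, 40) = 2

Answer: 2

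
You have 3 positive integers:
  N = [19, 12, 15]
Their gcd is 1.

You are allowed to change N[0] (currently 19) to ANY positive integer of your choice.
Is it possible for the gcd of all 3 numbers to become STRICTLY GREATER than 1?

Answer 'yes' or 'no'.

Answer: yes

Derivation:
Current gcd = 1
gcd of all OTHER numbers (without N[0]=19): gcd([12, 15]) = 3
The new gcd after any change is gcd(3, new_value).
This can be at most 3.
Since 3 > old gcd 1, the gcd CAN increase (e.g., set N[0] = 3).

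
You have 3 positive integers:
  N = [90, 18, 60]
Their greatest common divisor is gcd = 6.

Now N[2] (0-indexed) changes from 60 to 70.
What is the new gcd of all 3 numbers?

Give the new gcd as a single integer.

Numbers: [90, 18, 60], gcd = 6
Change: index 2, 60 -> 70
gcd of the OTHER numbers (without index 2): gcd([90, 18]) = 18
New gcd = gcd(g_others, new_val) = gcd(18, 70) = 2

Answer: 2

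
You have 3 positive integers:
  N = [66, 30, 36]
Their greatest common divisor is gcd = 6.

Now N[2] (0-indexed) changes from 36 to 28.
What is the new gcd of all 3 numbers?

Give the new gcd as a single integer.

Numbers: [66, 30, 36], gcd = 6
Change: index 2, 36 -> 28
gcd of the OTHER numbers (without index 2): gcd([66, 30]) = 6
New gcd = gcd(g_others, new_val) = gcd(6, 28) = 2

Answer: 2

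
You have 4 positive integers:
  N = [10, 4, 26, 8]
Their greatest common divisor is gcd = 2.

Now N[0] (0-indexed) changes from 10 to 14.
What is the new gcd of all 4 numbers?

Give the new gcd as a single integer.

Answer: 2

Derivation:
Numbers: [10, 4, 26, 8], gcd = 2
Change: index 0, 10 -> 14
gcd of the OTHER numbers (without index 0): gcd([4, 26, 8]) = 2
New gcd = gcd(g_others, new_val) = gcd(2, 14) = 2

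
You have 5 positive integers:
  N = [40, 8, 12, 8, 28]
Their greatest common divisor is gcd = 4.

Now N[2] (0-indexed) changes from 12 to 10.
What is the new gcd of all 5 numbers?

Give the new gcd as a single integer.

Numbers: [40, 8, 12, 8, 28], gcd = 4
Change: index 2, 12 -> 10
gcd of the OTHER numbers (without index 2): gcd([40, 8, 8, 28]) = 4
New gcd = gcd(g_others, new_val) = gcd(4, 10) = 2

Answer: 2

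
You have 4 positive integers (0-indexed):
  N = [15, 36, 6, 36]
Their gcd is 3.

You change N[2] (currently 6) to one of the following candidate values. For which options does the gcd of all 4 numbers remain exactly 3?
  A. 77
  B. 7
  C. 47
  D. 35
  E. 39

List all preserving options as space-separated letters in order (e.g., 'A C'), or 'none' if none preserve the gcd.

Answer: E

Derivation:
Old gcd = 3; gcd of others (without N[2]) = 3
New gcd for candidate v: gcd(3, v). Preserves old gcd iff gcd(3, v) = 3.
  Option A: v=77, gcd(3,77)=1 -> changes
  Option B: v=7, gcd(3,7)=1 -> changes
  Option C: v=47, gcd(3,47)=1 -> changes
  Option D: v=35, gcd(3,35)=1 -> changes
  Option E: v=39, gcd(3,39)=3 -> preserves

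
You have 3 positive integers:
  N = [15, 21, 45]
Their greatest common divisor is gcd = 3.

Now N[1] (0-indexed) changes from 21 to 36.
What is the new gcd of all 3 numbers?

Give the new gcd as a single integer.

Answer: 3

Derivation:
Numbers: [15, 21, 45], gcd = 3
Change: index 1, 21 -> 36
gcd of the OTHER numbers (without index 1): gcd([15, 45]) = 15
New gcd = gcd(g_others, new_val) = gcd(15, 36) = 3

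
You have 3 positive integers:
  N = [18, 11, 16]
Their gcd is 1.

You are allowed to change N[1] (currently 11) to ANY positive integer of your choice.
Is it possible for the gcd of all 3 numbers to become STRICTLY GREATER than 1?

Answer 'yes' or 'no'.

Current gcd = 1
gcd of all OTHER numbers (without N[1]=11): gcd([18, 16]) = 2
The new gcd after any change is gcd(2, new_value).
This can be at most 2.
Since 2 > old gcd 1, the gcd CAN increase (e.g., set N[1] = 2).

Answer: yes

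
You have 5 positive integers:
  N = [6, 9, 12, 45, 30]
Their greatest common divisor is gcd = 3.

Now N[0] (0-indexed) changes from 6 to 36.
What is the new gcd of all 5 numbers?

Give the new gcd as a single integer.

Numbers: [6, 9, 12, 45, 30], gcd = 3
Change: index 0, 6 -> 36
gcd of the OTHER numbers (without index 0): gcd([9, 12, 45, 30]) = 3
New gcd = gcd(g_others, new_val) = gcd(3, 36) = 3

Answer: 3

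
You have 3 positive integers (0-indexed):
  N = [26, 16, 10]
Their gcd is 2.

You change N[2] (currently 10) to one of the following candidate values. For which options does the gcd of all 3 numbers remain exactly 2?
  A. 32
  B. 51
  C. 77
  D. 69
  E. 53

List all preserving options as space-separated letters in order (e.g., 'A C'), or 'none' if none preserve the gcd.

Answer: A

Derivation:
Old gcd = 2; gcd of others (without N[2]) = 2
New gcd for candidate v: gcd(2, v). Preserves old gcd iff gcd(2, v) = 2.
  Option A: v=32, gcd(2,32)=2 -> preserves
  Option B: v=51, gcd(2,51)=1 -> changes
  Option C: v=77, gcd(2,77)=1 -> changes
  Option D: v=69, gcd(2,69)=1 -> changes
  Option E: v=53, gcd(2,53)=1 -> changes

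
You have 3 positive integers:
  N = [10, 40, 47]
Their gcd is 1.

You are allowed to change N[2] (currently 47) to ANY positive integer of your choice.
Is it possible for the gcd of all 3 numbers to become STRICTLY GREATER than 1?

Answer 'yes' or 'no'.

Current gcd = 1
gcd of all OTHER numbers (without N[2]=47): gcd([10, 40]) = 10
The new gcd after any change is gcd(10, new_value).
This can be at most 10.
Since 10 > old gcd 1, the gcd CAN increase (e.g., set N[2] = 10).

Answer: yes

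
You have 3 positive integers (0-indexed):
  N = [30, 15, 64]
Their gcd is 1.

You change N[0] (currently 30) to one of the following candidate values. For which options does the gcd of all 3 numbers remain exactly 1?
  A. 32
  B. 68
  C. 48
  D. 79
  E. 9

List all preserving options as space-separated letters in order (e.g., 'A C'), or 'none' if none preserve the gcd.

Old gcd = 1; gcd of others (without N[0]) = 1
New gcd for candidate v: gcd(1, v). Preserves old gcd iff gcd(1, v) = 1.
  Option A: v=32, gcd(1,32)=1 -> preserves
  Option B: v=68, gcd(1,68)=1 -> preserves
  Option C: v=48, gcd(1,48)=1 -> preserves
  Option D: v=79, gcd(1,79)=1 -> preserves
  Option E: v=9, gcd(1,9)=1 -> preserves

Answer: A B C D E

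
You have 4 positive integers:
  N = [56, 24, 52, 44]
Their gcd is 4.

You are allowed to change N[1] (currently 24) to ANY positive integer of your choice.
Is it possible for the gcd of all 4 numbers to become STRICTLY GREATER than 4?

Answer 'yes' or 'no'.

Answer: no

Derivation:
Current gcd = 4
gcd of all OTHER numbers (without N[1]=24): gcd([56, 52, 44]) = 4
The new gcd after any change is gcd(4, new_value).
This can be at most 4.
Since 4 = old gcd 4, the gcd can only stay the same or decrease.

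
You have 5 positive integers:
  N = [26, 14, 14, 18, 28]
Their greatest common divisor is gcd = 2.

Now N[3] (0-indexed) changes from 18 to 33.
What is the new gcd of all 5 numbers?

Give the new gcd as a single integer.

Answer: 1

Derivation:
Numbers: [26, 14, 14, 18, 28], gcd = 2
Change: index 3, 18 -> 33
gcd of the OTHER numbers (without index 3): gcd([26, 14, 14, 28]) = 2
New gcd = gcd(g_others, new_val) = gcd(2, 33) = 1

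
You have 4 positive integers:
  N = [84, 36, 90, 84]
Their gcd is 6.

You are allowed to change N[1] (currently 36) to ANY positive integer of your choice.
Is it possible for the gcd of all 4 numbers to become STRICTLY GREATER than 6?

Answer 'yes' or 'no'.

Current gcd = 6
gcd of all OTHER numbers (without N[1]=36): gcd([84, 90, 84]) = 6
The new gcd after any change is gcd(6, new_value).
This can be at most 6.
Since 6 = old gcd 6, the gcd can only stay the same or decrease.

Answer: no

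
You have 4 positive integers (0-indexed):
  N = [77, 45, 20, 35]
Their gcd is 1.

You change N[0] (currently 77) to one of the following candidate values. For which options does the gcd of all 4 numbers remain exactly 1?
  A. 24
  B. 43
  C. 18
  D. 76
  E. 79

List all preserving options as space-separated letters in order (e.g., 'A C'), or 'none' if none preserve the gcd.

Answer: A B C D E

Derivation:
Old gcd = 1; gcd of others (without N[0]) = 5
New gcd for candidate v: gcd(5, v). Preserves old gcd iff gcd(5, v) = 1.
  Option A: v=24, gcd(5,24)=1 -> preserves
  Option B: v=43, gcd(5,43)=1 -> preserves
  Option C: v=18, gcd(5,18)=1 -> preserves
  Option D: v=76, gcd(5,76)=1 -> preserves
  Option E: v=79, gcd(5,79)=1 -> preserves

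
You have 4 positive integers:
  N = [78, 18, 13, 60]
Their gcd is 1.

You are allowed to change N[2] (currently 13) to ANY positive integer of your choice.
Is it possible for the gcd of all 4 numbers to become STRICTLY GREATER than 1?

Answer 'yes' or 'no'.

Answer: yes

Derivation:
Current gcd = 1
gcd of all OTHER numbers (without N[2]=13): gcd([78, 18, 60]) = 6
The new gcd after any change is gcd(6, new_value).
This can be at most 6.
Since 6 > old gcd 1, the gcd CAN increase (e.g., set N[2] = 6).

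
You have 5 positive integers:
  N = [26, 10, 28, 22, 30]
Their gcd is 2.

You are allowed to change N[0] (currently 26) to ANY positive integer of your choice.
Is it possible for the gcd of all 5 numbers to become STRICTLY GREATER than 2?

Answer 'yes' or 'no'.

Answer: no

Derivation:
Current gcd = 2
gcd of all OTHER numbers (without N[0]=26): gcd([10, 28, 22, 30]) = 2
The new gcd after any change is gcd(2, new_value).
This can be at most 2.
Since 2 = old gcd 2, the gcd can only stay the same or decrease.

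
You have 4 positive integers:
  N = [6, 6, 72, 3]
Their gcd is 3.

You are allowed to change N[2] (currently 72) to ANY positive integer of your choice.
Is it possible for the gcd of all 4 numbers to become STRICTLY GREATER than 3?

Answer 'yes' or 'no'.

Current gcd = 3
gcd of all OTHER numbers (without N[2]=72): gcd([6, 6, 3]) = 3
The new gcd after any change is gcd(3, new_value).
This can be at most 3.
Since 3 = old gcd 3, the gcd can only stay the same or decrease.

Answer: no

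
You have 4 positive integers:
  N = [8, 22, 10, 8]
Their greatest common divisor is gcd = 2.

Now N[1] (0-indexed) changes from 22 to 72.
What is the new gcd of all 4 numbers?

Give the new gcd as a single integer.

Answer: 2

Derivation:
Numbers: [8, 22, 10, 8], gcd = 2
Change: index 1, 22 -> 72
gcd of the OTHER numbers (without index 1): gcd([8, 10, 8]) = 2
New gcd = gcd(g_others, new_val) = gcd(2, 72) = 2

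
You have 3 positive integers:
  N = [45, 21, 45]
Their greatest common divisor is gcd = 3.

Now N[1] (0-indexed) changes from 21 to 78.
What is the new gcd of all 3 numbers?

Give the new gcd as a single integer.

Answer: 3

Derivation:
Numbers: [45, 21, 45], gcd = 3
Change: index 1, 21 -> 78
gcd of the OTHER numbers (without index 1): gcd([45, 45]) = 45
New gcd = gcd(g_others, new_val) = gcd(45, 78) = 3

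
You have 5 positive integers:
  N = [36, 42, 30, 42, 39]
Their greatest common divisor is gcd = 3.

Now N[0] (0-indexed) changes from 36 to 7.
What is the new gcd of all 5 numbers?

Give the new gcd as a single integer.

Answer: 1

Derivation:
Numbers: [36, 42, 30, 42, 39], gcd = 3
Change: index 0, 36 -> 7
gcd of the OTHER numbers (without index 0): gcd([42, 30, 42, 39]) = 3
New gcd = gcd(g_others, new_val) = gcd(3, 7) = 1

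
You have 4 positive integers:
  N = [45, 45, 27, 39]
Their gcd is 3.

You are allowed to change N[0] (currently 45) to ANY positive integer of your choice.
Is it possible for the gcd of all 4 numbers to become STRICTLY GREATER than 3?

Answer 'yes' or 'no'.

Current gcd = 3
gcd of all OTHER numbers (without N[0]=45): gcd([45, 27, 39]) = 3
The new gcd after any change is gcd(3, new_value).
This can be at most 3.
Since 3 = old gcd 3, the gcd can only stay the same or decrease.

Answer: no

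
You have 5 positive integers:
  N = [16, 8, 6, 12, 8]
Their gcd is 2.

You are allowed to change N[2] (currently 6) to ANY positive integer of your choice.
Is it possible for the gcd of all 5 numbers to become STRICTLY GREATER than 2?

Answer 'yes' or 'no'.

Answer: yes

Derivation:
Current gcd = 2
gcd of all OTHER numbers (without N[2]=6): gcd([16, 8, 12, 8]) = 4
The new gcd after any change is gcd(4, new_value).
This can be at most 4.
Since 4 > old gcd 2, the gcd CAN increase (e.g., set N[2] = 4).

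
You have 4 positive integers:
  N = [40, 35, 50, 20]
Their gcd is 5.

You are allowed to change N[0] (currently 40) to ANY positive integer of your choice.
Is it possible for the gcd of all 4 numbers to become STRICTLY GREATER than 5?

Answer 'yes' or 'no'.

Current gcd = 5
gcd of all OTHER numbers (without N[0]=40): gcd([35, 50, 20]) = 5
The new gcd after any change is gcd(5, new_value).
This can be at most 5.
Since 5 = old gcd 5, the gcd can only stay the same or decrease.

Answer: no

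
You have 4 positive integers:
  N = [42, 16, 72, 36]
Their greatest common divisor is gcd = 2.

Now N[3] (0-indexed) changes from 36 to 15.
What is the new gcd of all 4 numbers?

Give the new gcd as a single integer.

Answer: 1

Derivation:
Numbers: [42, 16, 72, 36], gcd = 2
Change: index 3, 36 -> 15
gcd of the OTHER numbers (without index 3): gcd([42, 16, 72]) = 2
New gcd = gcd(g_others, new_val) = gcd(2, 15) = 1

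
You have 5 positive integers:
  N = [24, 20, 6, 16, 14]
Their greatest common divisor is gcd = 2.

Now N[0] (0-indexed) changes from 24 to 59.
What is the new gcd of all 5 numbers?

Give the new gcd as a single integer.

Answer: 1

Derivation:
Numbers: [24, 20, 6, 16, 14], gcd = 2
Change: index 0, 24 -> 59
gcd of the OTHER numbers (without index 0): gcd([20, 6, 16, 14]) = 2
New gcd = gcd(g_others, new_val) = gcd(2, 59) = 1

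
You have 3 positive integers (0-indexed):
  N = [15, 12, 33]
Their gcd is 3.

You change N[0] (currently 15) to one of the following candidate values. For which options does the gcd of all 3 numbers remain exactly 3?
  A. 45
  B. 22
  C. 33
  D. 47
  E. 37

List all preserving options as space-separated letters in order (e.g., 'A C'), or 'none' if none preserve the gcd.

Old gcd = 3; gcd of others (without N[0]) = 3
New gcd for candidate v: gcd(3, v). Preserves old gcd iff gcd(3, v) = 3.
  Option A: v=45, gcd(3,45)=3 -> preserves
  Option B: v=22, gcd(3,22)=1 -> changes
  Option C: v=33, gcd(3,33)=3 -> preserves
  Option D: v=47, gcd(3,47)=1 -> changes
  Option E: v=37, gcd(3,37)=1 -> changes

Answer: A C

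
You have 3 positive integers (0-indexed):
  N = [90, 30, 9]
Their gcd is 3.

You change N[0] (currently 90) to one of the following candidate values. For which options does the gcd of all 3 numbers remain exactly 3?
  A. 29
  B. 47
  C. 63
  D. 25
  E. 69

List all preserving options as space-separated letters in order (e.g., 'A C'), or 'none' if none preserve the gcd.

Old gcd = 3; gcd of others (without N[0]) = 3
New gcd for candidate v: gcd(3, v). Preserves old gcd iff gcd(3, v) = 3.
  Option A: v=29, gcd(3,29)=1 -> changes
  Option B: v=47, gcd(3,47)=1 -> changes
  Option C: v=63, gcd(3,63)=3 -> preserves
  Option D: v=25, gcd(3,25)=1 -> changes
  Option E: v=69, gcd(3,69)=3 -> preserves

Answer: C E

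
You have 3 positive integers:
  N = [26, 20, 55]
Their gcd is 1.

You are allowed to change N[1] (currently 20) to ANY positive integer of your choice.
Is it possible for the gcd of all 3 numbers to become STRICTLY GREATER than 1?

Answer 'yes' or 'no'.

Answer: no

Derivation:
Current gcd = 1
gcd of all OTHER numbers (without N[1]=20): gcd([26, 55]) = 1
The new gcd after any change is gcd(1, new_value).
This can be at most 1.
Since 1 = old gcd 1, the gcd can only stay the same or decrease.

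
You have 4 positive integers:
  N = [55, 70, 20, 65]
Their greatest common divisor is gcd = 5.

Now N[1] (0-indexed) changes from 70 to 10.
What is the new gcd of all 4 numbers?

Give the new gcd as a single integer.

Numbers: [55, 70, 20, 65], gcd = 5
Change: index 1, 70 -> 10
gcd of the OTHER numbers (without index 1): gcd([55, 20, 65]) = 5
New gcd = gcd(g_others, new_val) = gcd(5, 10) = 5

Answer: 5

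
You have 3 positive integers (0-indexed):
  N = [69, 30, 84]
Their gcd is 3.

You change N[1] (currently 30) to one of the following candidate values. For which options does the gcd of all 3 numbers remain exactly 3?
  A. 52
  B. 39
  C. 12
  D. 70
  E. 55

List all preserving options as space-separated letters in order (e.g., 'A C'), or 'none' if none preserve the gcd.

Answer: B C

Derivation:
Old gcd = 3; gcd of others (without N[1]) = 3
New gcd for candidate v: gcd(3, v). Preserves old gcd iff gcd(3, v) = 3.
  Option A: v=52, gcd(3,52)=1 -> changes
  Option B: v=39, gcd(3,39)=3 -> preserves
  Option C: v=12, gcd(3,12)=3 -> preserves
  Option D: v=70, gcd(3,70)=1 -> changes
  Option E: v=55, gcd(3,55)=1 -> changes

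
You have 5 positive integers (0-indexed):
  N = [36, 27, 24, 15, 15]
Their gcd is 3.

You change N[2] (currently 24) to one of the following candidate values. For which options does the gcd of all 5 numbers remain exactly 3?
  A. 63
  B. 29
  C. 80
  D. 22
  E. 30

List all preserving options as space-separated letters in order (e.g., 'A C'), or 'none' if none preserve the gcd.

Answer: A E

Derivation:
Old gcd = 3; gcd of others (without N[2]) = 3
New gcd for candidate v: gcd(3, v). Preserves old gcd iff gcd(3, v) = 3.
  Option A: v=63, gcd(3,63)=3 -> preserves
  Option B: v=29, gcd(3,29)=1 -> changes
  Option C: v=80, gcd(3,80)=1 -> changes
  Option D: v=22, gcd(3,22)=1 -> changes
  Option E: v=30, gcd(3,30)=3 -> preserves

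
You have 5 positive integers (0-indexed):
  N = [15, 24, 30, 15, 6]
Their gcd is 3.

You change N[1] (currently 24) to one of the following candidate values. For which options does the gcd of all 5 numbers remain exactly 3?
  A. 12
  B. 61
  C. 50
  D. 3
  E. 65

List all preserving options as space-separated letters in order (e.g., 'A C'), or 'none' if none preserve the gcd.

Answer: A D

Derivation:
Old gcd = 3; gcd of others (without N[1]) = 3
New gcd for candidate v: gcd(3, v). Preserves old gcd iff gcd(3, v) = 3.
  Option A: v=12, gcd(3,12)=3 -> preserves
  Option B: v=61, gcd(3,61)=1 -> changes
  Option C: v=50, gcd(3,50)=1 -> changes
  Option D: v=3, gcd(3,3)=3 -> preserves
  Option E: v=65, gcd(3,65)=1 -> changes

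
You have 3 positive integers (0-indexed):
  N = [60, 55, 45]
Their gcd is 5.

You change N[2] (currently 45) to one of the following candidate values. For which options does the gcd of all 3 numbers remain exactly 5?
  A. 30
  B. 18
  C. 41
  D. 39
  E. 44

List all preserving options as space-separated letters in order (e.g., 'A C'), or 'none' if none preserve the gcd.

Old gcd = 5; gcd of others (without N[2]) = 5
New gcd for candidate v: gcd(5, v). Preserves old gcd iff gcd(5, v) = 5.
  Option A: v=30, gcd(5,30)=5 -> preserves
  Option B: v=18, gcd(5,18)=1 -> changes
  Option C: v=41, gcd(5,41)=1 -> changes
  Option D: v=39, gcd(5,39)=1 -> changes
  Option E: v=44, gcd(5,44)=1 -> changes

Answer: A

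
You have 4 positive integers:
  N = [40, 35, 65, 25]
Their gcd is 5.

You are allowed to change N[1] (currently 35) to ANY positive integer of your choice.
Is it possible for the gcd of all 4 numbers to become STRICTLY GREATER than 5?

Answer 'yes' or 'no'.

Current gcd = 5
gcd of all OTHER numbers (without N[1]=35): gcd([40, 65, 25]) = 5
The new gcd after any change is gcd(5, new_value).
This can be at most 5.
Since 5 = old gcd 5, the gcd can only stay the same or decrease.

Answer: no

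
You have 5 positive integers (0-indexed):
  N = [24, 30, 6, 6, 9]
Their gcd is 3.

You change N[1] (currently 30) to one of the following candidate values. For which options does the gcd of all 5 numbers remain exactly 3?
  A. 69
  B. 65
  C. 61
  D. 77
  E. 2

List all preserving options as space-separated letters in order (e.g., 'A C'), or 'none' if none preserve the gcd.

Old gcd = 3; gcd of others (without N[1]) = 3
New gcd for candidate v: gcd(3, v). Preserves old gcd iff gcd(3, v) = 3.
  Option A: v=69, gcd(3,69)=3 -> preserves
  Option B: v=65, gcd(3,65)=1 -> changes
  Option C: v=61, gcd(3,61)=1 -> changes
  Option D: v=77, gcd(3,77)=1 -> changes
  Option E: v=2, gcd(3,2)=1 -> changes

Answer: A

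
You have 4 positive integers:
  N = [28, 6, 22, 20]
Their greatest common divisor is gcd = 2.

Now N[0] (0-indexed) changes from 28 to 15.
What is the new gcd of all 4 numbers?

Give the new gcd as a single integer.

Numbers: [28, 6, 22, 20], gcd = 2
Change: index 0, 28 -> 15
gcd of the OTHER numbers (without index 0): gcd([6, 22, 20]) = 2
New gcd = gcd(g_others, new_val) = gcd(2, 15) = 1

Answer: 1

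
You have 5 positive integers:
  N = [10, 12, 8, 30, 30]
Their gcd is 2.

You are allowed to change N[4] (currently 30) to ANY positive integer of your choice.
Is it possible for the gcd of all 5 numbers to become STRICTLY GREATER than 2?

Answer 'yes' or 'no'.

Answer: no

Derivation:
Current gcd = 2
gcd of all OTHER numbers (without N[4]=30): gcd([10, 12, 8, 30]) = 2
The new gcd after any change is gcd(2, new_value).
This can be at most 2.
Since 2 = old gcd 2, the gcd can only stay the same or decrease.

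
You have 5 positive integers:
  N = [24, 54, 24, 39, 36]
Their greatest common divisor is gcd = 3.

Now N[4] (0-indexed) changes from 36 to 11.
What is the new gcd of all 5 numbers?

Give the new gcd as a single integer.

Numbers: [24, 54, 24, 39, 36], gcd = 3
Change: index 4, 36 -> 11
gcd of the OTHER numbers (without index 4): gcd([24, 54, 24, 39]) = 3
New gcd = gcd(g_others, new_val) = gcd(3, 11) = 1

Answer: 1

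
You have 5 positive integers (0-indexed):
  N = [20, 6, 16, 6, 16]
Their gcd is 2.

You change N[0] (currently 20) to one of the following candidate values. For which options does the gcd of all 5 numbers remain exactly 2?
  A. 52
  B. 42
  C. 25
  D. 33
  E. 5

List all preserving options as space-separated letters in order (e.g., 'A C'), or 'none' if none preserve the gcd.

Old gcd = 2; gcd of others (without N[0]) = 2
New gcd for candidate v: gcd(2, v). Preserves old gcd iff gcd(2, v) = 2.
  Option A: v=52, gcd(2,52)=2 -> preserves
  Option B: v=42, gcd(2,42)=2 -> preserves
  Option C: v=25, gcd(2,25)=1 -> changes
  Option D: v=33, gcd(2,33)=1 -> changes
  Option E: v=5, gcd(2,5)=1 -> changes

Answer: A B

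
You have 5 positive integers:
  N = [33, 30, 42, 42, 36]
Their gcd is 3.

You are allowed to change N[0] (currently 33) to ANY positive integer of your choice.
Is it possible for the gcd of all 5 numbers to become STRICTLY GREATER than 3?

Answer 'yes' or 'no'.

Answer: yes

Derivation:
Current gcd = 3
gcd of all OTHER numbers (without N[0]=33): gcd([30, 42, 42, 36]) = 6
The new gcd after any change is gcd(6, new_value).
This can be at most 6.
Since 6 > old gcd 3, the gcd CAN increase (e.g., set N[0] = 6).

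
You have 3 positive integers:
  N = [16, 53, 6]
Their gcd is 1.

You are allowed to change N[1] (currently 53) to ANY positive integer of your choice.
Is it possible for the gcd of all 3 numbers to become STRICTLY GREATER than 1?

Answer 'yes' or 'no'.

Current gcd = 1
gcd of all OTHER numbers (without N[1]=53): gcd([16, 6]) = 2
The new gcd after any change is gcd(2, new_value).
This can be at most 2.
Since 2 > old gcd 1, the gcd CAN increase (e.g., set N[1] = 2).

Answer: yes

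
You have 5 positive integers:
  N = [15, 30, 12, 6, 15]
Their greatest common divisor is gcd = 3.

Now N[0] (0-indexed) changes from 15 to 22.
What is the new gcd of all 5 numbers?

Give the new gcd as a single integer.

Answer: 1

Derivation:
Numbers: [15, 30, 12, 6, 15], gcd = 3
Change: index 0, 15 -> 22
gcd of the OTHER numbers (without index 0): gcd([30, 12, 6, 15]) = 3
New gcd = gcd(g_others, new_val) = gcd(3, 22) = 1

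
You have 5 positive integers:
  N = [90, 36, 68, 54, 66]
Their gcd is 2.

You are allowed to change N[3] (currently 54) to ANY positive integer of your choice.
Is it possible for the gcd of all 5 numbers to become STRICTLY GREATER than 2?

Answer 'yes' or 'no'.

Answer: no

Derivation:
Current gcd = 2
gcd of all OTHER numbers (without N[3]=54): gcd([90, 36, 68, 66]) = 2
The new gcd after any change is gcd(2, new_value).
This can be at most 2.
Since 2 = old gcd 2, the gcd can only stay the same or decrease.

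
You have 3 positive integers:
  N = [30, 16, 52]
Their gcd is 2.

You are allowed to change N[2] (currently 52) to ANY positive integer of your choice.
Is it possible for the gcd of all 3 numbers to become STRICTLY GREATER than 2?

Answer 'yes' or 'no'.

Answer: no

Derivation:
Current gcd = 2
gcd of all OTHER numbers (without N[2]=52): gcd([30, 16]) = 2
The new gcd after any change is gcd(2, new_value).
This can be at most 2.
Since 2 = old gcd 2, the gcd can only stay the same or decrease.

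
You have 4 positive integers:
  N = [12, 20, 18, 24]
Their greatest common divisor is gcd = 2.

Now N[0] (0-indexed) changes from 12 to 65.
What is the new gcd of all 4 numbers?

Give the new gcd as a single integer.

Answer: 1

Derivation:
Numbers: [12, 20, 18, 24], gcd = 2
Change: index 0, 12 -> 65
gcd of the OTHER numbers (without index 0): gcd([20, 18, 24]) = 2
New gcd = gcd(g_others, new_val) = gcd(2, 65) = 1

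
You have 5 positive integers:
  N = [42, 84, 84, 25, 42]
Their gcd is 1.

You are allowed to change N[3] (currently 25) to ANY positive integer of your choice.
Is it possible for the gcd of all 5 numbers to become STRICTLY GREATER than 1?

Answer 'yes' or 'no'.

Answer: yes

Derivation:
Current gcd = 1
gcd of all OTHER numbers (without N[3]=25): gcd([42, 84, 84, 42]) = 42
The new gcd after any change is gcd(42, new_value).
This can be at most 42.
Since 42 > old gcd 1, the gcd CAN increase (e.g., set N[3] = 42).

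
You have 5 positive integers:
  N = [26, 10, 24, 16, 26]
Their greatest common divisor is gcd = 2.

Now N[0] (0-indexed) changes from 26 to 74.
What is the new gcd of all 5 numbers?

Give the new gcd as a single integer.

Answer: 2

Derivation:
Numbers: [26, 10, 24, 16, 26], gcd = 2
Change: index 0, 26 -> 74
gcd of the OTHER numbers (without index 0): gcd([10, 24, 16, 26]) = 2
New gcd = gcd(g_others, new_val) = gcd(2, 74) = 2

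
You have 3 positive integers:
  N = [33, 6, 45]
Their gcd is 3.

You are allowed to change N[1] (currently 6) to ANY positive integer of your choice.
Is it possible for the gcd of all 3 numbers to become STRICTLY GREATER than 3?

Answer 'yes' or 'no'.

Answer: no

Derivation:
Current gcd = 3
gcd of all OTHER numbers (without N[1]=6): gcd([33, 45]) = 3
The new gcd after any change is gcd(3, new_value).
This can be at most 3.
Since 3 = old gcd 3, the gcd can only stay the same or decrease.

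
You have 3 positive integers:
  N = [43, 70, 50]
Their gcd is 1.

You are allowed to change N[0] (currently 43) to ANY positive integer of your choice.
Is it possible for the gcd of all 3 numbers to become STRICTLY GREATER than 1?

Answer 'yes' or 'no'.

Answer: yes

Derivation:
Current gcd = 1
gcd of all OTHER numbers (without N[0]=43): gcd([70, 50]) = 10
The new gcd after any change is gcd(10, new_value).
This can be at most 10.
Since 10 > old gcd 1, the gcd CAN increase (e.g., set N[0] = 10).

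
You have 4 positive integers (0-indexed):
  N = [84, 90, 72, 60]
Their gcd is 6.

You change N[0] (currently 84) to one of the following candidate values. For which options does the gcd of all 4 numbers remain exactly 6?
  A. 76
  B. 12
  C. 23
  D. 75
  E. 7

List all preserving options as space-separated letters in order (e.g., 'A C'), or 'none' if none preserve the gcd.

Old gcd = 6; gcd of others (without N[0]) = 6
New gcd for candidate v: gcd(6, v). Preserves old gcd iff gcd(6, v) = 6.
  Option A: v=76, gcd(6,76)=2 -> changes
  Option B: v=12, gcd(6,12)=6 -> preserves
  Option C: v=23, gcd(6,23)=1 -> changes
  Option D: v=75, gcd(6,75)=3 -> changes
  Option E: v=7, gcd(6,7)=1 -> changes

Answer: B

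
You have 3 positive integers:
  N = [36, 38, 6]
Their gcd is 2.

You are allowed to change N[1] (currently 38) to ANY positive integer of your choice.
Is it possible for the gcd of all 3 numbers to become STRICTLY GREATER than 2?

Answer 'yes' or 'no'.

Answer: yes

Derivation:
Current gcd = 2
gcd of all OTHER numbers (without N[1]=38): gcd([36, 6]) = 6
The new gcd after any change is gcd(6, new_value).
This can be at most 6.
Since 6 > old gcd 2, the gcd CAN increase (e.g., set N[1] = 6).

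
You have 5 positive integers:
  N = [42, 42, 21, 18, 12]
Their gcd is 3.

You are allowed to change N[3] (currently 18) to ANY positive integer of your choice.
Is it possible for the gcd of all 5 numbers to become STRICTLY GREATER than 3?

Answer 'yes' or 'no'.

Answer: no

Derivation:
Current gcd = 3
gcd of all OTHER numbers (without N[3]=18): gcd([42, 42, 21, 12]) = 3
The new gcd after any change is gcd(3, new_value).
This can be at most 3.
Since 3 = old gcd 3, the gcd can only stay the same or decrease.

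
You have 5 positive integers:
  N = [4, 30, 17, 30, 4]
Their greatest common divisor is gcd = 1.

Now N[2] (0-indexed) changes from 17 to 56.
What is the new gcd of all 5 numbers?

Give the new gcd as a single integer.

Answer: 2

Derivation:
Numbers: [4, 30, 17, 30, 4], gcd = 1
Change: index 2, 17 -> 56
gcd of the OTHER numbers (without index 2): gcd([4, 30, 30, 4]) = 2
New gcd = gcd(g_others, new_val) = gcd(2, 56) = 2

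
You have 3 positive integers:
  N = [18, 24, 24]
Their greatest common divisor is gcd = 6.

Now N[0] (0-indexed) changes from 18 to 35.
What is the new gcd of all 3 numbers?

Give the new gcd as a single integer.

Numbers: [18, 24, 24], gcd = 6
Change: index 0, 18 -> 35
gcd of the OTHER numbers (without index 0): gcd([24, 24]) = 24
New gcd = gcd(g_others, new_val) = gcd(24, 35) = 1

Answer: 1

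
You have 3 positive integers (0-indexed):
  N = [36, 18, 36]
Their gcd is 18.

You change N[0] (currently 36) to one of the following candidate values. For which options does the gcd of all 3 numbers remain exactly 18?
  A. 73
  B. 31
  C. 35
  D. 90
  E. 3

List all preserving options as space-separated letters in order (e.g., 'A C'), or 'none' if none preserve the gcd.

Answer: D

Derivation:
Old gcd = 18; gcd of others (without N[0]) = 18
New gcd for candidate v: gcd(18, v). Preserves old gcd iff gcd(18, v) = 18.
  Option A: v=73, gcd(18,73)=1 -> changes
  Option B: v=31, gcd(18,31)=1 -> changes
  Option C: v=35, gcd(18,35)=1 -> changes
  Option D: v=90, gcd(18,90)=18 -> preserves
  Option E: v=3, gcd(18,3)=3 -> changes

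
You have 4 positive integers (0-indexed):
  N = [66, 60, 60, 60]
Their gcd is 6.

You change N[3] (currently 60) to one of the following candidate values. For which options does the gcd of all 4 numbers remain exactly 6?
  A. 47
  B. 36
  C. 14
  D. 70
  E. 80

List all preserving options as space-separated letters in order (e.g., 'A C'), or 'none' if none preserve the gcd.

Old gcd = 6; gcd of others (without N[3]) = 6
New gcd for candidate v: gcd(6, v). Preserves old gcd iff gcd(6, v) = 6.
  Option A: v=47, gcd(6,47)=1 -> changes
  Option B: v=36, gcd(6,36)=6 -> preserves
  Option C: v=14, gcd(6,14)=2 -> changes
  Option D: v=70, gcd(6,70)=2 -> changes
  Option E: v=80, gcd(6,80)=2 -> changes

Answer: B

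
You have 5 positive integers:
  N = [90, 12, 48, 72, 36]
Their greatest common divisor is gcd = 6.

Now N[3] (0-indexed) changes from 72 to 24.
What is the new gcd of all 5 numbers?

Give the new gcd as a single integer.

Numbers: [90, 12, 48, 72, 36], gcd = 6
Change: index 3, 72 -> 24
gcd of the OTHER numbers (without index 3): gcd([90, 12, 48, 36]) = 6
New gcd = gcd(g_others, new_val) = gcd(6, 24) = 6

Answer: 6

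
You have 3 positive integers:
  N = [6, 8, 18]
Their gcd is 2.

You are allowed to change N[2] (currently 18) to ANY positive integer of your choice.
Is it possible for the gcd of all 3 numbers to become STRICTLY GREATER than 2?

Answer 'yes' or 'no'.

Current gcd = 2
gcd of all OTHER numbers (without N[2]=18): gcd([6, 8]) = 2
The new gcd after any change is gcd(2, new_value).
This can be at most 2.
Since 2 = old gcd 2, the gcd can only stay the same or decrease.

Answer: no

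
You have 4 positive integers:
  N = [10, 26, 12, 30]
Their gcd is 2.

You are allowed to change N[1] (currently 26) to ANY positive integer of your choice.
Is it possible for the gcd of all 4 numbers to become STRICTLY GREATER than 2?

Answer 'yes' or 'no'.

Answer: no

Derivation:
Current gcd = 2
gcd of all OTHER numbers (without N[1]=26): gcd([10, 12, 30]) = 2
The new gcd after any change is gcd(2, new_value).
This can be at most 2.
Since 2 = old gcd 2, the gcd can only stay the same or decrease.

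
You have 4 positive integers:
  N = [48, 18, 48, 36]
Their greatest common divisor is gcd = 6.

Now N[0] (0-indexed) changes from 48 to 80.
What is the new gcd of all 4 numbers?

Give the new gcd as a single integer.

Numbers: [48, 18, 48, 36], gcd = 6
Change: index 0, 48 -> 80
gcd of the OTHER numbers (without index 0): gcd([18, 48, 36]) = 6
New gcd = gcd(g_others, new_val) = gcd(6, 80) = 2

Answer: 2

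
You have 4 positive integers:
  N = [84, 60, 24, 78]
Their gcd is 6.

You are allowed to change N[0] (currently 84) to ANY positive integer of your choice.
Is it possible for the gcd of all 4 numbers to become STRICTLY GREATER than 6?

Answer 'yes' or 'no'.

Answer: no

Derivation:
Current gcd = 6
gcd of all OTHER numbers (without N[0]=84): gcd([60, 24, 78]) = 6
The new gcd after any change is gcd(6, new_value).
This can be at most 6.
Since 6 = old gcd 6, the gcd can only stay the same or decrease.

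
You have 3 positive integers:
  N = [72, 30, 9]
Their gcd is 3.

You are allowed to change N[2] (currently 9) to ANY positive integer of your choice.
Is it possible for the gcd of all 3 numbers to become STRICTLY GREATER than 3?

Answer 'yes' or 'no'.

Current gcd = 3
gcd of all OTHER numbers (without N[2]=9): gcd([72, 30]) = 6
The new gcd after any change is gcd(6, new_value).
This can be at most 6.
Since 6 > old gcd 3, the gcd CAN increase (e.g., set N[2] = 6).

Answer: yes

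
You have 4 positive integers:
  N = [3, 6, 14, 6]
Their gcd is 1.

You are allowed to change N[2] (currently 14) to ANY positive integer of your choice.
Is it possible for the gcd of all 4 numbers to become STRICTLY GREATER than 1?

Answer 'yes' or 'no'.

Current gcd = 1
gcd of all OTHER numbers (without N[2]=14): gcd([3, 6, 6]) = 3
The new gcd after any change is gcd(3, new_value).
This can be at most 3.
Since 3 > old gcd 1, the gcd CAN increase (e.g., set N[2] = 3).

Answer: yes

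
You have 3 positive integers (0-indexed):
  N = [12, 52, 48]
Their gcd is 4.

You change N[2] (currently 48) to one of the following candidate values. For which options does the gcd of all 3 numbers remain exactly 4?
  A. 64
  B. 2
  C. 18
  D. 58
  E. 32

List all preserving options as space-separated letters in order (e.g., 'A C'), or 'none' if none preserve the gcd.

Old gcd = 4; gcd of others (without N[2]) = 4
New gcd for candidate v: gcd(4, v). Preserves old gcd iff gcd(4, v) = 4.
  Option A: v=64, gcd(4,64)=4 -> preserves
  Option B: v=2, gcd(4,2)=2 -> changes
  Option C: v=18, gcd(4,18)=2 -> changes
  Option D: v=58, gcd(4,58)=2 -> changes
  Option E: v=32, gcd(4,32)=4 -> preserves

Answer: A E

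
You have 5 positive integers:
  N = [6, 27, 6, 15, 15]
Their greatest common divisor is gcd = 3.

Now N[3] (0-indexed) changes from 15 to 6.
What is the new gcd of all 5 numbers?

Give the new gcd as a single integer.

Numbers: [6, 27, 6, 15, 15], gcd = 3
Change: index 3, 15 -> 6
gcd of the OTHER numbers (without index 3): gcd([6, 27, 6, 15]) = 3
New gcd = gcd(g_others, new_val) = gcd(3, 6) = 3

Answer: 3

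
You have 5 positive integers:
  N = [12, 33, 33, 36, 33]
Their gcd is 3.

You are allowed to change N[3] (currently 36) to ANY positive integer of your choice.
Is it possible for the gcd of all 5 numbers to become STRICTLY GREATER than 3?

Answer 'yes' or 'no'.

Current gcd = 3
gcd of all OTHER numbers (without N[3]=36): gcd([12, 33, 33, 33]) = 3
The new gcd after any change is gcd(3, new_value).
This can be at most 3.
Since 3 = old gcd 3, the gcd can only stay the same or decrease.

Answer: no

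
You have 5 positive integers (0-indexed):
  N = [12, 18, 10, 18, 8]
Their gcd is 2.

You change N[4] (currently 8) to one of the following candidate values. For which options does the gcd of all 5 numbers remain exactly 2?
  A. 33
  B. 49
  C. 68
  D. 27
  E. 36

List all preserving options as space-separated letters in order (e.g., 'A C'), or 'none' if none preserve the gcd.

Old gcd = 2; gcd of others (without N[4]) = 2
New gcd for candidate v: gcd(2, v). Preserves old gcd iff gcd(2, v) = 2.
  Option A: v=33, gcd(2,33)=1 -> changes
  Option B: v=49, gcd(2,49)=1 -> changes
  Option C: v=68, gcd(2,68)=2 -> preserves
  Option D: v=27, gcd(2,27)=1 -> changes
  Option E: v=36, gcd(2,36)=2 -> preserves

Answer: C E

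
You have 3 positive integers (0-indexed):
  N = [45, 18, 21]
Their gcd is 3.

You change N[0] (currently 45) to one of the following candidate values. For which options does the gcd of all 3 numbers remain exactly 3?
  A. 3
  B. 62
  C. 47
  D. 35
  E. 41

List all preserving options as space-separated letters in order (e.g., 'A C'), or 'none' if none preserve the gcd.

Answer: A

Derivation:
Old gcd = 3; gcd of others (without N[0]) = 3
New gcd for candidate v: gcd(3, v). Preserves old gcd iff gcd(3, v) = 3.
  Option A: v=3, gcd(3,3)=3 -> preserves
  Option B: v=62, gcd(3,62)=1 -> changes
  Option C: v=47, gcd(3,47)=1 -> changes
  Option D: v=35, gcd(3,35)=1 -> changes
  Option E: v=41, gcd(3,41)=1 -> changes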